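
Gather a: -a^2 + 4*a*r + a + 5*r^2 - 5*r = -a^2 + a*(4*r + 1) + 5*r^2 - 5*r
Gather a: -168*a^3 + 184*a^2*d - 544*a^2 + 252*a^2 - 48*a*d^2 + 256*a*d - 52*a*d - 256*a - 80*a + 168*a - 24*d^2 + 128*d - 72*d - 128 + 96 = -168*a^3 + a^2*(184*d - 292) + a*(-48*d^2 + 204*d - 168) - 24*d^2 + 56*d - 32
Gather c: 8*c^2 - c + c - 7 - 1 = 8*c^2 - 8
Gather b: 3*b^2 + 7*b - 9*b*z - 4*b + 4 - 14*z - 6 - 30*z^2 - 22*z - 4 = 3*b^2 + b*(3 - 9*z) - 30*z^2 - 36*z - 6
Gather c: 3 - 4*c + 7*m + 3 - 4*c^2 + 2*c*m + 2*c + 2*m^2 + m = -4*c^2 + c*(2*m - 2) + 2*m^2 + 8*m + 6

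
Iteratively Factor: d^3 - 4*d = (d + 2)*(d^2 - 2*d) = d*(d + 2)*(d - 2)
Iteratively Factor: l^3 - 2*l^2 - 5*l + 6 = (l - 1)*(l^2 - l - 6) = (l - 3)*(l - 1)*(l + 2)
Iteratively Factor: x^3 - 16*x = (x)*(x^2 - 16) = x*(x + 4)*(x - 4)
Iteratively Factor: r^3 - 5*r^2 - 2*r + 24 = (r - 4)*(r^2 - r - 6) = (r - 4)*(r + 2)*(r - 3)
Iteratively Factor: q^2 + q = (q)*(q + 1)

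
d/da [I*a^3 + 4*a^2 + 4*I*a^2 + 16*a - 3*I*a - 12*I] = 3*I*a^2 + 8*a*(1 + I) + 16 - 3*I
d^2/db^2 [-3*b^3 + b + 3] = -18*b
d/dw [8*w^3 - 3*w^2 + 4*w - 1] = 24*w^2 - 6*w + 4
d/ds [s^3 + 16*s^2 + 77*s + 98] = 3*s^2 + 32*s + 77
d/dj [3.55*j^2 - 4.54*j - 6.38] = 7.1*j - 4.54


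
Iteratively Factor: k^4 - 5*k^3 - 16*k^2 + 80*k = (k - 4)*(k^3 - k^2 - 20*k) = k*(k - 4)*(k^2 - k - 20) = k*(k - 5)*(k - 4)*(k + 4)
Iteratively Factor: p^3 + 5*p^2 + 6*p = (p + 2)*(p^2 + 3*p) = (p + 2)*(p + 3)*(p)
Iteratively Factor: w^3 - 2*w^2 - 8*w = (w - 4)*(w^2 + 2*w) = (w - 4)*(w + 2)*(w)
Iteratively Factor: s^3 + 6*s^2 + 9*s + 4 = (s + 1)*(s^2 + 5*s + 4) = (s + 1)^2*(s + 4)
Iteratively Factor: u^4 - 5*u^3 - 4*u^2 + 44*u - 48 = (u - 2)*(u^3 - 3*u^2 - 10*u + 24) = (u - 2)^2*(u^2 - u - 12) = (u - 4)*(u - 2)^2*(u + 3)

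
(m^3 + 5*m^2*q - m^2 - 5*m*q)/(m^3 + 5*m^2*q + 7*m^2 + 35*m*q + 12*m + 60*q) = m*(m - 1)/(m^2 + 7*m + 12)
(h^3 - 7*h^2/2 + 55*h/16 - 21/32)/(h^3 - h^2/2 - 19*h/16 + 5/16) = (8*h^2 - 26*h + 21)/(2*(4*h^2 - h - 5))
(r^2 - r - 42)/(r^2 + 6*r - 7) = (r^2 - r - 42)/(r^2 + 6*r - 7)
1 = 1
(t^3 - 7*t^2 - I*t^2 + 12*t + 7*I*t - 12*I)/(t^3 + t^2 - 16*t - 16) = (t^2 - t*(3 + I) + 3*I)/(t^2 + 5*t + 4)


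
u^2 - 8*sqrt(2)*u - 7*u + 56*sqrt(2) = (u - 7)*(u - 8*sqrt(2))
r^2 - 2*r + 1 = (r - 1)^2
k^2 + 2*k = k*(k + 2)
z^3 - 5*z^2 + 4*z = z*(z - 4)*(z - 1)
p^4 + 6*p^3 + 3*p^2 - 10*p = p*(p - 1)*(p + 2)*(p + 5)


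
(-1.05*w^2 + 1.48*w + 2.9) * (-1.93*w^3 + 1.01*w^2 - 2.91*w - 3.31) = 2.0265*w^5 - 3.9169*w^4 - 1.0467*w^3 + 2.0977*w^2 - 13.3378*w - 9.599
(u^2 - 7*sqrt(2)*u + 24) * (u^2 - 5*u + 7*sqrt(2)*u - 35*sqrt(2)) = u^4 - 5*u^3 - 74*u^2 + 168*sqrt(2)*u + 370*u - 840*sqrt(2)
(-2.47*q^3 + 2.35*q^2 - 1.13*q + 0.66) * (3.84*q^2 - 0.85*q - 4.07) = -9.4848*q^5 + 11.1235*q^4 + 3.7162*q^3 - 6.0696*q^2 + 4.0381*q - 2.6862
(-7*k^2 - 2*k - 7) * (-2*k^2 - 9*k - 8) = 14*k^4 + 67*k^3 + 88*k^2 + 79*k + 56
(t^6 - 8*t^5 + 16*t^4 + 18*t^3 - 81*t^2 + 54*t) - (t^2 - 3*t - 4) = t^6 - 8*t^5 + 16*t^4 + 18*t^3 - 82*t^2 + 57*t + 4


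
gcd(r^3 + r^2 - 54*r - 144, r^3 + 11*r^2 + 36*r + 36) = r^2 + 9*r + 18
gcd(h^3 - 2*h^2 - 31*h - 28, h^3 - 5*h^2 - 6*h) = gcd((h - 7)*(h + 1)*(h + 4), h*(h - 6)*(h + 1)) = h + 1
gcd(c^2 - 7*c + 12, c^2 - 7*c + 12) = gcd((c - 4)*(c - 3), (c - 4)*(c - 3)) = c^2 - 7*c + 12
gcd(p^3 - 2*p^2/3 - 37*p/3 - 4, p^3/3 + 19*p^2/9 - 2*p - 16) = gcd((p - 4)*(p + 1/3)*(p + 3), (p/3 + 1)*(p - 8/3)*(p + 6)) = p + 3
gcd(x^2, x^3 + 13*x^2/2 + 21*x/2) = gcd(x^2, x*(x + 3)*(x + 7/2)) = x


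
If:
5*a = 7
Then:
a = 7/5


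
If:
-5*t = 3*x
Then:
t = -3*x/5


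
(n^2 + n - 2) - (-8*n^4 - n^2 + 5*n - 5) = 8*n^4 + 2*n^2 - 4*n + 3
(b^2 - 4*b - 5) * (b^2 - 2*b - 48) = b^4 - 6*b^3 - 45*b^2 + 202*b + 240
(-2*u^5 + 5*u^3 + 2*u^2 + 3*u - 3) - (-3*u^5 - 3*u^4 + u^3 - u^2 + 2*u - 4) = u^5 + 3*u^4 + 4*u^3 + 3*u^2 + u + 1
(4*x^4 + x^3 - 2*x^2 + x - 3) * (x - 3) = 4*x^5 - 11*x^4 - 5*x^3 + 7*x^2 - 6*x + 9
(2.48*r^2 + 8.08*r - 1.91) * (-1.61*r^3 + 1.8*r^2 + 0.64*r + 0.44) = -3.9928*r^5 - 8.5448*r^4 + 19.2063*r^3 + 2.8244*r^2 + 2.3328*r - 0.8404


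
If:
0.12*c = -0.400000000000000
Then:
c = -3.33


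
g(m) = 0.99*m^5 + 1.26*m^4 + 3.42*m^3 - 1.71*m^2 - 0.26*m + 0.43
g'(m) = 4.95*m^4 + 5.04*m^3 + 10.26*m^2 - 3.42*m - 0.26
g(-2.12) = -56.23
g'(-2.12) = 105.07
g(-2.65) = -141.78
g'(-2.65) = 231.17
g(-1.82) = -31.32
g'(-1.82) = 63.88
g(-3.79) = -723.52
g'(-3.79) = 907.02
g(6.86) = 18852.93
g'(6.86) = 13048.47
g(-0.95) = -3.54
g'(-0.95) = 11.96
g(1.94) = 63.51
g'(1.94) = 138.63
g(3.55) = 889.26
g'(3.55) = 1128.56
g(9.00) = 69078.13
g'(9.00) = 36951.13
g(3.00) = 419.23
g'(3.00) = 618.85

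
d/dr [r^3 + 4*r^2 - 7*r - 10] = 3*r^2 + 8*r - 7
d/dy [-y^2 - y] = -2*y - 1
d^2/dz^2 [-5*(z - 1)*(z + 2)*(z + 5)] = -30*z - 60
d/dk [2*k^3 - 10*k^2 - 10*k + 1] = 6*k^2 - 20*k - 10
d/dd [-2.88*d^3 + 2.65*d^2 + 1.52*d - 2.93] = -8.64*d^2 + 5.3*d + 1.52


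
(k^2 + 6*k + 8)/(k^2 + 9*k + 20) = (k + 2)/(k + 5)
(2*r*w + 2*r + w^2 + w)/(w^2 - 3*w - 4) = (2*r + w)/(w - 4)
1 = 1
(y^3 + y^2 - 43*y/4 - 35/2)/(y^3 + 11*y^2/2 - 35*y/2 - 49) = (y + 5/2)/(y + 7)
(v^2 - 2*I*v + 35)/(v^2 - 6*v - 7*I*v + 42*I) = (v + 5*I)/(v - 6)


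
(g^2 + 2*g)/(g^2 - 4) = g/(g - 2)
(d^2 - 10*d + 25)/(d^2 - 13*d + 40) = (d - 5)/(d - 8)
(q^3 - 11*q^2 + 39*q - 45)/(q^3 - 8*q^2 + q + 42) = (q^2 - 8*q + 15)/(q^2 - 5*q - 14)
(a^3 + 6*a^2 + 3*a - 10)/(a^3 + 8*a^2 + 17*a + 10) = (a - 1)/(a + 1)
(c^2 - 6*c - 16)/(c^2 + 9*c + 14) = (c - 8)/(c + 7)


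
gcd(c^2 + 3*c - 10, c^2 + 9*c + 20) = c + 5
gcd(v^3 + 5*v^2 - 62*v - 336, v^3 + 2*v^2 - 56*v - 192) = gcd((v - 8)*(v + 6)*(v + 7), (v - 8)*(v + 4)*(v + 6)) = v^2 - 2*v - 48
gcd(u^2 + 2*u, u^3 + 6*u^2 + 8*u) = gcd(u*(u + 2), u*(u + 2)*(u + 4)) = u^2 + 2*u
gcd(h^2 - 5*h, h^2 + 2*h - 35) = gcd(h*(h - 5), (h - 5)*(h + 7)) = h - 5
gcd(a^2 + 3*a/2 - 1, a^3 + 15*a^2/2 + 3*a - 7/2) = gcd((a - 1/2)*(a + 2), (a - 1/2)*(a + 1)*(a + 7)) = a - 1/2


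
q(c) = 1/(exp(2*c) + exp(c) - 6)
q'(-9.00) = 0.00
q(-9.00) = -0.17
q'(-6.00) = 0.00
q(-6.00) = -0.17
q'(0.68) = -578.52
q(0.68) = -7.70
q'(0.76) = -22.35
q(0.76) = 1.41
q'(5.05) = -0.00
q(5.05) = 0.00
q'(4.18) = -0.00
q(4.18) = 0.00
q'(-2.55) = -0.00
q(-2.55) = -0.17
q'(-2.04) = -0.00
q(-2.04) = -0.17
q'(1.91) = -0.05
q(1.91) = 0.02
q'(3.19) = -0.00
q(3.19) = 0.00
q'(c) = (-2*exp(2*c) - exp(c))/(exp(2*c) + exp(c) - 6)^2 = (-2*exp(c) - 1)*exp(c)/(exp(2*c) + exp(c) - 6)^2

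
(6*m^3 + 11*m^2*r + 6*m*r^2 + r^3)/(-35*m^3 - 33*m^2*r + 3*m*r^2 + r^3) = (6*m^2 + 5*m*r + r^2)/(-35*m^2 + 2*m*r + r^2)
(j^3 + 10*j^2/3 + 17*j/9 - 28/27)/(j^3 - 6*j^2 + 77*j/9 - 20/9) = (9*j^2 + 33*j + 28)/(3*(3*j^2 - 17*j + 20))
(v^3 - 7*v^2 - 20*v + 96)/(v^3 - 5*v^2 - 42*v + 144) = (v + 4)/(v + 6)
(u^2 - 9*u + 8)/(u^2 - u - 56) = (u - 1)/(u + 7)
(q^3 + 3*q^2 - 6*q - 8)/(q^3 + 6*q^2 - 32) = (q + 1)/(q + 4)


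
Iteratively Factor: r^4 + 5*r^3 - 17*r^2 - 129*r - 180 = (r + 3)*(r^3 + 2*r^2 - 23*r - 60) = (r + 3)^2*(r^2 - r - 20) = (r + 3)^2*(r + 4)*(r - 5)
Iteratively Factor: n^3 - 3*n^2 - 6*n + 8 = (n - 1)*(n^2 - 2*n - 8) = (n - 4)*(n - 1)*(n + 2)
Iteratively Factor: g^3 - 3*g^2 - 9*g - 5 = (g - 5)*(g^2 + 2*g + 1) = (g - 5)*(g + 1)*(g + 1)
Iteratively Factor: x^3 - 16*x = (x)*(x^2 - 16) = x*(x - 4)*(x + 4)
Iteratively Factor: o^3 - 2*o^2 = (o)*(o^2 - 2*o) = o*(o - 2)*(o)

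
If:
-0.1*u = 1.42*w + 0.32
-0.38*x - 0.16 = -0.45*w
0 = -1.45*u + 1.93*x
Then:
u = -0.82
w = -0.17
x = -0.62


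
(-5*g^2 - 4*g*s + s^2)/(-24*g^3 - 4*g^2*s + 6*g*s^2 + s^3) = (5*g^2 + 4*g*s - s^2)/(24*g^3 + 4*g^2*s - 6*g*s^2 - s^3)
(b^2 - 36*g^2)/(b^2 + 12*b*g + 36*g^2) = (b - 6*g)/(b + 6*g)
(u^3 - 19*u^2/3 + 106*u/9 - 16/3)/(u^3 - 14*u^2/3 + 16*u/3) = (u^2 - 11*u/3 + 2)/(u*(u - 2))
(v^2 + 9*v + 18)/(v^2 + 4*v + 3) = (v + 6)/(v + 1)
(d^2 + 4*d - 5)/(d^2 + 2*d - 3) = (d + 5)/(d + 3)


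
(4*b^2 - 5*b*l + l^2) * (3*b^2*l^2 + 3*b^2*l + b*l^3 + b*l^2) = 12*b^4*l^2 + 12*b^4*l - 11*b^3*l^3 - 11*b^3*l^2 - 2*b^2*l^4 - 2*b^2*l^3 + b*l^5 + b*l^4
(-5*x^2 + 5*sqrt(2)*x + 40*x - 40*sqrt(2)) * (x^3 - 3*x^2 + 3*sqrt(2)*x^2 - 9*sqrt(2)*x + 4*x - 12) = -5*x^5 - 10*sqrt(2)*x^4 + 55*x^4 - 110*x^3 + 110*sqrt(2)*x^3 - 220*sqrt(2)*x^2 - 110*x^2 - 220*sqrt(2)*x + 240*x + 480*sqrt(2)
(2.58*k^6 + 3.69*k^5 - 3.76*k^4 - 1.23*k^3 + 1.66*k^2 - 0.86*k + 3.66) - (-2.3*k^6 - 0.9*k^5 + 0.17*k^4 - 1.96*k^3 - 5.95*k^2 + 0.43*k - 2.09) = 4.88*k^6 + 4.59*k^5 - 3.93*k^4 + 0.73*k^3 + 7.61*k^2 - 1.29*k + 5.75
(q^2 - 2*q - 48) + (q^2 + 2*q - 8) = 2*q^2 - 56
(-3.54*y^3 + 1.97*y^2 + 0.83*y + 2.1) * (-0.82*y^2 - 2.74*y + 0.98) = 2.9028*y^5 + 8.0842*y^4 - 9.5476*y^3 - 2.0656*y^2 - 4.9406*y + 2.058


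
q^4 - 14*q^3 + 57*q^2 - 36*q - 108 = (q - 6)^2*(q - 3)*(q + 1)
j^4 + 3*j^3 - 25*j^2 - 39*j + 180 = (j - 3)^2*(j + 4)*(j + 5)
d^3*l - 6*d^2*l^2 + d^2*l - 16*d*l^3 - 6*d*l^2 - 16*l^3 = (d - 8*l)*(d + 2*l)*(d*l + l)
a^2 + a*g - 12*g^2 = (a - 3*g)*(a + 4*g)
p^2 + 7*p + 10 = (p + 2)*(p + 5)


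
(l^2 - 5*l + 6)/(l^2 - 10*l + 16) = (l - 3)/(l - 8)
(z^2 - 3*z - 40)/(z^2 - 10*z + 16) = (z + 5)/(z - 2)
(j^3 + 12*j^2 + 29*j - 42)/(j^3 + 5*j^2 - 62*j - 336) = (j - 1)/(j - 8)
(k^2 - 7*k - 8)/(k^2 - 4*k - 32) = (k + 1)/(k + 4)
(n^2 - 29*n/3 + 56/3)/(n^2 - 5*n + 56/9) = 3*(n - 7)/(3*n - 7)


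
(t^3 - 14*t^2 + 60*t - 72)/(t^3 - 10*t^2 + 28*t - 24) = (t - 6)/(t - 2)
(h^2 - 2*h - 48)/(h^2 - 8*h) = (h + 6)/h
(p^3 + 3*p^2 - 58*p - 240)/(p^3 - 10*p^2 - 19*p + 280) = (p + 6)/(p - 7)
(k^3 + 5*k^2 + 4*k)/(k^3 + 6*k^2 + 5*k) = (k + 4)/(k + 5)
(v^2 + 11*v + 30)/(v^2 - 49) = (v^2 + 11*v + 30)/(v^2 - 49)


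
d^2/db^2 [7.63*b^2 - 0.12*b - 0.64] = 15.2600000000000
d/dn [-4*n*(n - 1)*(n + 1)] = 4 - 12*n^2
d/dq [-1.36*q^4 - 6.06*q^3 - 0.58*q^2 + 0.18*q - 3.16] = -5.44*q^3 - 18.18*q^2 - 1.16*q + 0.18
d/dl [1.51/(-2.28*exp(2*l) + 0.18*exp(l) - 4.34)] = (6.8856*exp(l) - 0.2718)*exp(l)/(2.28*exp(2*l) - 0.18*exp(l) + 4.34)^2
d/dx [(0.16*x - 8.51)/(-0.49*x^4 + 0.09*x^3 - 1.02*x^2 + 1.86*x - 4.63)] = (0.2352*x^4 - 16.7084*x^3 + 2.4609*x^2 - 17.3604*x + 15.0878)/(0.2401*x^8 - 0.0882*x^7 + 1.0077*x^6 - 2.0064*x^5 + 5.9126*x^4 - 4.6278*x^3 + 12.9048*x^2 - 17.2236*x + 21.4369)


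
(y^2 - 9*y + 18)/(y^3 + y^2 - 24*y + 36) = (y - 6)/(y^2 + 4*y - 12)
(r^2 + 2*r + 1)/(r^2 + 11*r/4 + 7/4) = 4*(r + 1)/(4*r + 7)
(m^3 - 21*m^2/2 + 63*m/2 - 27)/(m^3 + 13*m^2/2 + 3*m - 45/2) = (m^2 - 9*m + 18)/(m^2 + 8*m + 15)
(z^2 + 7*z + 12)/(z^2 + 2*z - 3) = (z + 4)/(z - 1)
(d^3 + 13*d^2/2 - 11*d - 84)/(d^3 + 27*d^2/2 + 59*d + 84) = (2*d - 7)/(2*d + 7)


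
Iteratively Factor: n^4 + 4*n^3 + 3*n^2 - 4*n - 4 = (n + 1)*(n^3 + 3*n^2 - 4) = (n + 1)*(n + 2)*(n^2 + n - 2) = (n - 1)*(n + 1)*(n + 2)*(n + 2)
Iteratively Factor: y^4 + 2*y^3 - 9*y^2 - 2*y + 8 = (y + 1)*(y^3 + y^2 - 10*y + 8) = (y - 1)*(y + 1)*(y^2 + 2*y - 8) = (y - 1)*(y + 1)*(y + 4)*(y - 2)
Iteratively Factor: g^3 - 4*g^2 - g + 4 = (g - 4)*(g^2 - 1) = (g - 4)*(g + 1)*(g - 1)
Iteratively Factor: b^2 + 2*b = (b + 2)*(b)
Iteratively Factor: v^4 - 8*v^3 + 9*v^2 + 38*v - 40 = (v - 5)*(v^3 - 3*v^2 - 6*v + 8) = (v - 5)*(v - 4)*(v^2 + v - 2) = (v - 5)*(v - 4)*(v - 1)*(v + 2)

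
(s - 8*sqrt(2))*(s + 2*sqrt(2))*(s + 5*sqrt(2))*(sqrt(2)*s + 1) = sqrt(2)*s^4 - s^3 - 93*sqrt(2)*s^2 - 412*s - 160*sqrt(2)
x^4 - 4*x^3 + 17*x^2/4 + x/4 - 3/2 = (x - 2)*(x - 3/2)*(x - 1)*(x + 1/2)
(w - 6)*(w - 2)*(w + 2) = w^3 - 6*w^2 - 4*w + 24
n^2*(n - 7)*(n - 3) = n^4 - 10*n^3 + 21*n^2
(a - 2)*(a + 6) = a^2 + 4*a - 12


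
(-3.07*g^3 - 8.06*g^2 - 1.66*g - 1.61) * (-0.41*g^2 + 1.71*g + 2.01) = 1.2587*g^5 - 1.9451*g^4 - 19.2727*g^3 - 18.3791*g^2 - 6.0897*g - 3.2361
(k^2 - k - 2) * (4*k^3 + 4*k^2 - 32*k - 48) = 4*k^5 - 44*k^3 - 24*k^2 + 112*k + 96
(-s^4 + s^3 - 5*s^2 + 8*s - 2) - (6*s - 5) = -s^4 + s^3 - 5*s^2 + 2*s + 3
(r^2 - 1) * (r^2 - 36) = r^4 - 37*r^2 + 36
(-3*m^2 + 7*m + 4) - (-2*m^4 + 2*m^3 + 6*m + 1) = 2*m^4 - 2*m^3 - 3*m^2 + m + 3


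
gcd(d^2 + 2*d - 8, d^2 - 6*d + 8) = d - 2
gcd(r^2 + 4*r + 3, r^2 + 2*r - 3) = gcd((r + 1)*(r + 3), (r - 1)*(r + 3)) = r + 3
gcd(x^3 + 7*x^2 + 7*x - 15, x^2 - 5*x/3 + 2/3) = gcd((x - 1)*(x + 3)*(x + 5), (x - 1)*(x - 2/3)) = x - 1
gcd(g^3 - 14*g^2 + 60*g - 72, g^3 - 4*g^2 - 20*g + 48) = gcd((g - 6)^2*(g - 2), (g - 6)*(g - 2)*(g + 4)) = g^2 - 8*g + 12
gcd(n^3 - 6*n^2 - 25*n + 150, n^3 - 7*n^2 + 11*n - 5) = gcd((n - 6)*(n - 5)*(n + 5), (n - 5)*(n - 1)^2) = n - 5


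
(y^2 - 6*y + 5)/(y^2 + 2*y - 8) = (y^2 - 6*y + 5)/(y^2 + 2*y - 8)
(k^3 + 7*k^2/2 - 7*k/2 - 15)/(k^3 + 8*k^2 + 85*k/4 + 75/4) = 2*(k - 2)/(2*k + 5)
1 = 1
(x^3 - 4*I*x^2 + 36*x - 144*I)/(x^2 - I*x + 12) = (x^2 + 36)/(x + 3*I)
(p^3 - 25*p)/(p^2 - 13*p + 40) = p*(p + 5)/(p - 8)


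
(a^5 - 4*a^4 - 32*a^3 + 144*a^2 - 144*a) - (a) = a^5 - 4*a^4 - 32*a^3 + 144*a^2 - 145*a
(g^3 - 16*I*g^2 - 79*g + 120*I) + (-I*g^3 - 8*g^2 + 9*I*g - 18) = g^3 - I*g^3 - 8*g^2 - 16*I*g^2 - 79*g + 9*I*g - 18 + 120*I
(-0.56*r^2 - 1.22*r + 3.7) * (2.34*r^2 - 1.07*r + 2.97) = -1.3104*r^4 - 2.2556*r^3 + 8.3002*r^2 - 7.5824*r + 10.989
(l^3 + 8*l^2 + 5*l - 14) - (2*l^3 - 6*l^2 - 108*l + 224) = -l^3 + 14*l^2 + 113*l - 238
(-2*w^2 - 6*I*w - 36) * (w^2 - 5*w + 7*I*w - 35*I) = -2*w^4 + 10*w^3 - 20*I*w^3 + 6*w^2 + 100*I*w^2 - 30*w - 252*I*w + 1260*I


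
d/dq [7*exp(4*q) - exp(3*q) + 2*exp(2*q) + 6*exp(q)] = (28*exp(3*q) - 3*exp(2*q) + 4*exp(q) + 6)*exp(q)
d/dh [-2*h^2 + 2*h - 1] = 2 - 4*h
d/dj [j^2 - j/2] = 2*j - 1/2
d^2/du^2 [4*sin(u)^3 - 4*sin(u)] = -36*sin(u)^3 + 28*sin(u)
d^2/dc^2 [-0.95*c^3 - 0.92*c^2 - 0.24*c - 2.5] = -5.7*c - 1.84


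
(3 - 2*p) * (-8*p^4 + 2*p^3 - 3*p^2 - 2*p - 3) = 16*p^5 - 28*p^4 + 12*p^3 - 5*p^2 - 9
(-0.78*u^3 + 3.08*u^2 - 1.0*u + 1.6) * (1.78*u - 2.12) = -1.3884*u^4 + 7.136*u^3 - 8.3096*u^2 + 4.968*u - 3.392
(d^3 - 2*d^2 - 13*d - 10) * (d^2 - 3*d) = d^5 - 5*d^4 - 7*d^3 + 29*d^2 + 30*d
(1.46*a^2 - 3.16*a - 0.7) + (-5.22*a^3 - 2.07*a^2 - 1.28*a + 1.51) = -5.22*a^3 - 0.61*a^2 - 4.44*a + 0.81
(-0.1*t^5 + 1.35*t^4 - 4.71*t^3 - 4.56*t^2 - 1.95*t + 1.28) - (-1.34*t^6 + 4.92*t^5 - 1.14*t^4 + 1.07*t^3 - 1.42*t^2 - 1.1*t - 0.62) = 1.34*t^6 - 5.02*t^5 + 2.49*t^4 - 5.78*t^3 - 3.14*t^2 - 0.85*t + 1.9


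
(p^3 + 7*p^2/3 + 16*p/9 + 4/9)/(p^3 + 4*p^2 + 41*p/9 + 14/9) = (3*p + 2)/(3*p + 7)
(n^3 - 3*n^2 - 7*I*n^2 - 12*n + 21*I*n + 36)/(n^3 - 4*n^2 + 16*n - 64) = (n^2 - 3*n*(1 + I) + 9*I)/(n^2 + 4*n*(-1 + I) - 16*I)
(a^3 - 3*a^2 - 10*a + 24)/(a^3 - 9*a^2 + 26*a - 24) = (a + 3)/(a - 3)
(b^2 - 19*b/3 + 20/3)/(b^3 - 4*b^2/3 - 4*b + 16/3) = (b - 5)/(b^2 - 4)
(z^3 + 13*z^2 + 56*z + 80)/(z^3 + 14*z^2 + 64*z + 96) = (z + 5)/(z + 6)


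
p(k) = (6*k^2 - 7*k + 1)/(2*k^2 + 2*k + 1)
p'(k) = (-4*k - 2)*(6*k^2 - 7*k + 1)/(2*k^2 + 2*k + 1)^2 + (12*k - 7)/(2*k^2 + 2*k + 1)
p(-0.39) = 8.86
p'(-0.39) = -29.72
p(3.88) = 1.65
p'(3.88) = 0.27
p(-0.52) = 12.50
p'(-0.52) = -24.44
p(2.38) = 1.07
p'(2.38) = 0.54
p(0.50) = -0.40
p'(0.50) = 0.24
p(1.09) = 0.09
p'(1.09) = 0.99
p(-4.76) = 4.63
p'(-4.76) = 0.40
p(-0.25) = 5.00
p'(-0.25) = -24.00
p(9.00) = 2.34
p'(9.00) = 0.07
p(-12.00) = 3.58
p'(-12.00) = 0.05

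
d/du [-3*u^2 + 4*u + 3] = 4 - 6*u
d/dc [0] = 0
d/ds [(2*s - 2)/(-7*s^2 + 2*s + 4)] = 2*(7*s^2 - 14*s + 6)/(49*s^4 - 28*s^3 - 52*s^2 + 16*s + 16)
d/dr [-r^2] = -2*r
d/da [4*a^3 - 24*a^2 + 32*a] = 12*a^2 - 48*a + 32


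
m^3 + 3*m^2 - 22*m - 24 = (m - 4)*(m + 1)*(m + 6)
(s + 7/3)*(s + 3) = s^2 + 16*s/3 + 7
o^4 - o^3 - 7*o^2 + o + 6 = (o - 3)*(o - 1)*(o + 1)*(o + 2)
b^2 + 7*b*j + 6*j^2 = (b + j)*(b + 6*j)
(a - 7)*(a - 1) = a^2 - 8*a + 7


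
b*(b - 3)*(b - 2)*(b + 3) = b^4 - 2*b^3 - 9*b^2 + 18*b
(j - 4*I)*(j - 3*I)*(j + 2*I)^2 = j^4 - 3*I*j^3 + 12*j^2 - 20*I*j + 48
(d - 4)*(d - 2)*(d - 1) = d^3 - 7*d^2 + 14*d - 8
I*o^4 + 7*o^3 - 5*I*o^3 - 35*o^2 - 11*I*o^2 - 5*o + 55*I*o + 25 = (o - 5)*(o - 5*I)*(o - I)*(I*o + 1)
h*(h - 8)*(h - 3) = h^3 - 11*h^2 + 24*h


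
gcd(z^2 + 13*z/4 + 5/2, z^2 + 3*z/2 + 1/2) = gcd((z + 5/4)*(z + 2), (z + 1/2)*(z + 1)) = 1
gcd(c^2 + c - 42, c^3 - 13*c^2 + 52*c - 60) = c - 6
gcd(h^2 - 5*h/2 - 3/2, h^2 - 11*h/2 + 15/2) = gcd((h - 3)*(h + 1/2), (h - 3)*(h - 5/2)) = h - 3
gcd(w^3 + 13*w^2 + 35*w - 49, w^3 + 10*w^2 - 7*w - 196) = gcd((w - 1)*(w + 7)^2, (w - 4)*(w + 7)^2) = w^2 + 14*w + 49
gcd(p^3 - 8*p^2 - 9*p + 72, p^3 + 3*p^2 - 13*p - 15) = p - 3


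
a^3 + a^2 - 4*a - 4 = (a - 2)*(a + 1)*(a + 2)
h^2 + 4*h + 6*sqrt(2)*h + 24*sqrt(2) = (h + 4)*(h + 6*sqrt(2))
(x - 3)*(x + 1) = x^2 - 2*x - 3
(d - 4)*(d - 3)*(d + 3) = d^3 - 4*d^2 - 9*d + 36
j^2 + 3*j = j*(j + 3)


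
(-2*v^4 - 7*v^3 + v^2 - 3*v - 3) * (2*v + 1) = -4*v^5 - 16*v^4 - 5*v^3 - 5*v^2 - 9*v - 3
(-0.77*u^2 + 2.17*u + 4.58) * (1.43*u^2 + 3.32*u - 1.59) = -1.1011*u^4 + 0.5467*u^3 + 14.9781*u^2 + 11.7553*u - 7.2822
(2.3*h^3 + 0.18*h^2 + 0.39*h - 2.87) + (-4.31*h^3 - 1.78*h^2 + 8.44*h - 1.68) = -2.01*h^3 - 1.6*h^2 + 8.83*h - 4.55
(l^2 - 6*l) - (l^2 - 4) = 4 - 6*l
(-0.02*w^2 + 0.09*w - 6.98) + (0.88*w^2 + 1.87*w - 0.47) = 0.86*w^2 + 1.96*w - 7.45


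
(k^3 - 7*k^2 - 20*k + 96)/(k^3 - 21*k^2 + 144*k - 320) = (k^2 + k - 12)/(k^2 - 13*k + 40)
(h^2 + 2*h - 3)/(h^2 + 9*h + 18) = (h - 1)/(h + 6)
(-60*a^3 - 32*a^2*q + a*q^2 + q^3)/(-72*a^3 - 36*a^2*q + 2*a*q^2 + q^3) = (5*a + q)/(6*a + q)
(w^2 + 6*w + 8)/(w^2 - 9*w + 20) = (w^2 + 6*w + 8)/(w^2 - 9*w + 20)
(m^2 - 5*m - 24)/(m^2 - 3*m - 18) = (m - 8)/(m - 6)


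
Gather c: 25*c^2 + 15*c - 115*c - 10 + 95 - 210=25*c^2 - 100*c - 125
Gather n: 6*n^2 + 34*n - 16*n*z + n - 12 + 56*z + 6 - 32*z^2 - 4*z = 6*n^2 + n*(35 - 16*z) - 32*z^2 + 52*z - 6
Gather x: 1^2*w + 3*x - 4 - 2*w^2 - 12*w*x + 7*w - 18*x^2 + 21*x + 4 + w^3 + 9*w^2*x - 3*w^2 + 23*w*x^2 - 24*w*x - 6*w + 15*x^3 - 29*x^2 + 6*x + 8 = w^3 - 5*w^2 + 2*w + 15*x^3 + x^2*(23*w - 47) + x*(9*w^2 - 36*w + 30) + 8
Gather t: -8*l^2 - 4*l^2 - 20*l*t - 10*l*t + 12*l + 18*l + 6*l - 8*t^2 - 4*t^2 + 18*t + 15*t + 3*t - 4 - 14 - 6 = -12*l^2 + 36*l - 12*t^2 + t*(36 - 30*l) - 24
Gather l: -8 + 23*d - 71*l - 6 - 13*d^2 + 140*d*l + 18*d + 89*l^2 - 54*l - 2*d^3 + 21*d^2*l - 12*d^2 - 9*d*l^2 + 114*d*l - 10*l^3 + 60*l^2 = -2*d^3 - 25*d^2 + 41*d - 10*l^3 + l^2*(149 - 9*d) + l*(21*d^2 + 254*d - 125) - 14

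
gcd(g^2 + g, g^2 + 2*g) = g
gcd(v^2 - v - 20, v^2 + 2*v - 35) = v - 5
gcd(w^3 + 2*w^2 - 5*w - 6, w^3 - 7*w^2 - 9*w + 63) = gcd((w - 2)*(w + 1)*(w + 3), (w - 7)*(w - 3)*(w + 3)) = w + 3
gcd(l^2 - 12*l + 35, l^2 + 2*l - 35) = l - 5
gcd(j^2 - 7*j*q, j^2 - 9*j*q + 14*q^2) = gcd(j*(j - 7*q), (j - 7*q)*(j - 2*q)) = -j + 7*q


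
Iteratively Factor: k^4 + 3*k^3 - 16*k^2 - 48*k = (k + 3)*(k^3 - 16*k) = k*(k + 3)*(k^2 - 16) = k*(k - 4)*(k + 3)*(k + 4)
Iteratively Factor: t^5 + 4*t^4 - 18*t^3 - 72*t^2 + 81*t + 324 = (t + 3)*(t^4 + t^3 - 21*t^2 - 9*t + 108) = (t + 3)*(t + 4)*(t^3 - 3*t^2 - 9*t + 27) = (t - 3)*(t + 3)*(t + 4)*(t^2 - 9) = (t - 3)*(t + 3)^2*(t + 4)*(t - 3)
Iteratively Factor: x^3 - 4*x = (x)*(x^2 - 4) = x*(x - 2)*(x + 2)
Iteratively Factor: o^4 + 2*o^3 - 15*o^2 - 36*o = (o - 4)*(o^3 + 6*o^2 + 9*o) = (o - 4)*(o + 3)*(o^2 + 3*o) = (o - 4)*(o + 3)^2*(o)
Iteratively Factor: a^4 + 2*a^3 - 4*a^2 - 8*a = (a - 2)*(a^3 + 4*a^2 + 4*a) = a*(a - 2)*(a^2 + 4*a + 4) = a*(a - 2)*(a + 2)*(a + 2)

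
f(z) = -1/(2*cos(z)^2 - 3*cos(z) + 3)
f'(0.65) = -0.03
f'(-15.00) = -0.09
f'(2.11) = 0.17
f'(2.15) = 0.16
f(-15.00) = -0.16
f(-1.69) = -0.30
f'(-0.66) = 0.03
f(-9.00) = -0.14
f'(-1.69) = -0.30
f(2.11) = -0.20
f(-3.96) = -0.17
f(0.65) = -0.53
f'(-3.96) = 0.12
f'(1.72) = 0.29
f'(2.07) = 0.18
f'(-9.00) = -0.05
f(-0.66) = -0.53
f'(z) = -(4*sin(z)*cos(z) - 3*sin(z))/(2*cos(z)^2 - 3*cos(z) + 3)^2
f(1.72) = -0.29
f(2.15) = -0.19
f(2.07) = -0.20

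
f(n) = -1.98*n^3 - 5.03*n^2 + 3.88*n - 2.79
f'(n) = -5.94*n^2 - 10.06*n + 3.88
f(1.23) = -9.31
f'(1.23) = -17.48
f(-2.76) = -10.19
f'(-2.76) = -13.60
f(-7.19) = 445.24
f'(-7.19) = -230.86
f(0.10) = -2.45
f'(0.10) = 2.81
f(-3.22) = -1.33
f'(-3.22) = -25.32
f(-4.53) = 60.47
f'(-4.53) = -72.44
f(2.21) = -40.15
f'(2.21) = -47.36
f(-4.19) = 38.29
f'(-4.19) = -58.25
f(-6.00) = 220.53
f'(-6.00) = -149.60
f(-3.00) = -6.24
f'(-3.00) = -19.40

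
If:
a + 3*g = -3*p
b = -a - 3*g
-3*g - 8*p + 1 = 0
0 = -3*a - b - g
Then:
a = -3/23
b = 12/23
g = -3/23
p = 4/23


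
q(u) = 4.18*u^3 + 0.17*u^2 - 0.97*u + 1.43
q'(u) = 12.54*u^2 + 0.34*u - 0.97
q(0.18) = 1.29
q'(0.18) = -0.50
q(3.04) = 117.49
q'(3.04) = 115.95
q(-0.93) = -0.88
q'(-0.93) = 9.56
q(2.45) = 61.55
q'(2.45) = 75.13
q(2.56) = 70.19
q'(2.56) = 82.08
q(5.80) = 817.09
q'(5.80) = 422.85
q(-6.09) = -930.48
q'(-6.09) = 462.04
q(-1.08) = -2.59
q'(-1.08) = 13.29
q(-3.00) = -106.99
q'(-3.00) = 110.87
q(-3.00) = -106.99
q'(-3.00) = 110.87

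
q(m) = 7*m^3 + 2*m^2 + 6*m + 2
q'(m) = 21*m^2 + 4*m + 6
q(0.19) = 3.26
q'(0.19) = 7.52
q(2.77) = 182.74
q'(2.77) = 178.21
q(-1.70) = -36.81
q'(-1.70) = 59.89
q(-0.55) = -1.86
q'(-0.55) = 10.15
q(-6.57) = -1936.24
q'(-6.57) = 886.18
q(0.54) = 6.93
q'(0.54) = 14.28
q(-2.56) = -117.69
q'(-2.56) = 133.39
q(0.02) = 2.12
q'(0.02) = 6.09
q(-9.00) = -4993.00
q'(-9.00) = 1671.00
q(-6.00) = -1474.00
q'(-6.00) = 738.00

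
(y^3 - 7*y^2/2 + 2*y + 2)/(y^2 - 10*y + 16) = (y^2 - 3*y/2 - 1)/(y - 8)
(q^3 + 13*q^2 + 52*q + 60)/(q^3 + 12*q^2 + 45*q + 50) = (q + 6)/(q + 5)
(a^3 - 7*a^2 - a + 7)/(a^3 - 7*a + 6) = (a^2 - 6*a - 7)/(a^2 + a - 6)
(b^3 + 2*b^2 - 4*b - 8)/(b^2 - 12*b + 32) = (b^3 + 2*b^2 - 4*b - 8)/(b^2 - 12*b + 32)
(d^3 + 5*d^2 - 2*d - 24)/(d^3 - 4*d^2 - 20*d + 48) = (d + 3)/(d - 6)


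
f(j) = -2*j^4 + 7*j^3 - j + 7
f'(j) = -8*j^3 + 21*j^2 - 1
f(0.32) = 6.89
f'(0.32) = 0.89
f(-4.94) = -2023.01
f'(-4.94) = 1475.91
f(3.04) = 29.81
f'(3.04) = -31.68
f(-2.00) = -79.00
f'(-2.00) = 147.00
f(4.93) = -340.62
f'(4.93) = -449.18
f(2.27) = 33.50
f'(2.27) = 13.63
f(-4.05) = -992.04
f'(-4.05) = 874.89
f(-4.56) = -1516.92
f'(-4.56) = 1194.22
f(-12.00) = -53549.00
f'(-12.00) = 16847.00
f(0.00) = 7.00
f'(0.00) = -1.00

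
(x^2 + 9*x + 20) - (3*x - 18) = x^2 + 6*x + 38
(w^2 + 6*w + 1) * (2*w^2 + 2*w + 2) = 2*w^4 + 14*w^3 + 16*w^2 + 14*w + 2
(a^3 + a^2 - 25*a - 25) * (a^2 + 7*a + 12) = a^5 + 8*a^4 - 6*a^3 - 188*a^2 - 475*a - 300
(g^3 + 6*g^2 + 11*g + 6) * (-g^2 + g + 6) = -g^5 - 5*g^4 + g^3 + 41*g^2 + 72*g + 36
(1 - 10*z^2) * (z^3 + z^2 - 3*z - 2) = -10*z^5 - 10*z^4 + 31*z^3 + 21*z^2 - 3*z - 2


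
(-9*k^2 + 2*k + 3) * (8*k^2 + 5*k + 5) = -72*k^4 - 29*k^3 - 11*k^2 + 25*k + 15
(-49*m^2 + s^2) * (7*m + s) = -343*m^3 - 49*m^2*s + 7*m*s^2 + s^3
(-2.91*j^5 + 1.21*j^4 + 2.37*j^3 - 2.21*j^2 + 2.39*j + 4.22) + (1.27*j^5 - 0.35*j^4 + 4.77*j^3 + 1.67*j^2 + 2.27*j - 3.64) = -1.64*j^5 + 0.86*j^4 + 7.14*j^3 - 0.54*j^2 + 4.66*j + 0.58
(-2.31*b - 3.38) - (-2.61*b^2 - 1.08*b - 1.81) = 2.61*b^2 - 1.23*b - 1.57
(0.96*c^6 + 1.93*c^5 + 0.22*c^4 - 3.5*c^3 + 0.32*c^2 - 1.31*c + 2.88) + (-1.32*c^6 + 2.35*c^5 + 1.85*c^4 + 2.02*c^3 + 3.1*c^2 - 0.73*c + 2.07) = -0.36*c^6 + 4.28*c^5 + 2.07*c^4 - 1.48*c^3 + 3.42*c^2 - 2.04*c + 4.95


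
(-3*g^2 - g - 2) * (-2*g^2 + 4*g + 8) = 6*g^4 - 10*g^3 - 24*g^2 - 16*g - 16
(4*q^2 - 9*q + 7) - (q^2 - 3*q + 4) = 3*q^2 - 6*q + 3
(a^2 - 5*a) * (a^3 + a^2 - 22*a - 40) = a^5 - 4*a^4 - 27*a^3 + 70*a^2 + 200*a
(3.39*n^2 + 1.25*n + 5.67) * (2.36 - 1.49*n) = -5.0511*n^3 + 6.1379*n^2 - 5.4983*n + 13.3812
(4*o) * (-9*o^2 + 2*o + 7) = -36*o^3 + 8*o^2 + 28*o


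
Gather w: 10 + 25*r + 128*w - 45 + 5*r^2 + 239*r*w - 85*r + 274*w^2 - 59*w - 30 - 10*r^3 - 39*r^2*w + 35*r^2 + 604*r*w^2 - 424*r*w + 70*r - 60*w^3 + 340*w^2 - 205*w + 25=-10*r^3 + 40*r^2 + 10*r - 60*w^3 + w^2*(604*r + 614) + w*(-39*r^2 - 185*r - 136) - 40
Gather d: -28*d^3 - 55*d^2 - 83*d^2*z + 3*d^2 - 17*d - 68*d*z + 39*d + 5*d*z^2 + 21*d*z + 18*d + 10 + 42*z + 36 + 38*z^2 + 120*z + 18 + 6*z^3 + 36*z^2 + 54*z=-28*d^3 + d^2*(-83*z - 52) + d*(5*z^2 - 47*z + 40) + 6*z^3 + 74*z^2 + 216*z + 64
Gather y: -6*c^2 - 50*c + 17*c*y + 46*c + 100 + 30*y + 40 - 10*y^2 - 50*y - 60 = -6*c^2 - 4*c - 10*y^2 + y*(17*c - 20) + 80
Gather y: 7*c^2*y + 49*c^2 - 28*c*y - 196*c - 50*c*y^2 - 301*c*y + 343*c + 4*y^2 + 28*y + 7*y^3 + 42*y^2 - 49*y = 49*c^2 + 147*c + 7*y^3 + y^2*(46 - 50*c) + y*(7*c^2 - 329*c - 21)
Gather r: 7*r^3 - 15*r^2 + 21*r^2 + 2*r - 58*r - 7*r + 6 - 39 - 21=7*r^3 + 6*r^2 - 63*r - 54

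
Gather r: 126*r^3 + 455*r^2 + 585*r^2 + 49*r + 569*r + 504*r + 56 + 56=126*r^3 + 1040*r^2 + 1122*r + 112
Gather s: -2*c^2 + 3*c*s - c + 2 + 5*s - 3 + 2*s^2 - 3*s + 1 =-2*c^2 - c + 2*s^2 + s*(3*c + 2)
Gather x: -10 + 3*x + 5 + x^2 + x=x^2 + 4*x - 5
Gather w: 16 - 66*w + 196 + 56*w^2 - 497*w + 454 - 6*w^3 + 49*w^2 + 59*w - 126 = -6*w^3 + 105*w^2 - 504*w + 540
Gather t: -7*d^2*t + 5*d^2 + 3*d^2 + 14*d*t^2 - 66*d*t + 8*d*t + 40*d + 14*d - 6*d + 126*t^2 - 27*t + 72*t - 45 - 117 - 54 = 8*d^2 + 48*d + t^2*(14*d + 126) + t*(-7*d^2 - 58*d + 45) - 216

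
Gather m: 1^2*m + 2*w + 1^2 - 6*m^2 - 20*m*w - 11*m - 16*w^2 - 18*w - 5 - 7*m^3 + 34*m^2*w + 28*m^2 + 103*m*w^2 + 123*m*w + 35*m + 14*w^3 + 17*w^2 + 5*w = -7*m^3 + m^2*(34*w + 22) + m*(103*w^2 + 103*w + 25) + 14*w^3 + w^2 - 11*w - 4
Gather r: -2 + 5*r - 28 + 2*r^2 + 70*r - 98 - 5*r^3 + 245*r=-5*r^3 + 2*r^2 + 320*r - 128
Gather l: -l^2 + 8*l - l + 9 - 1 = -l^2 + 7*l + 8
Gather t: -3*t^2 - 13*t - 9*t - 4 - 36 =-3*t^2 - 22*t - 40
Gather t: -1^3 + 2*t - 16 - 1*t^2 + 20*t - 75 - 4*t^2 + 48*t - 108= -5*t^2 + 70*t - 200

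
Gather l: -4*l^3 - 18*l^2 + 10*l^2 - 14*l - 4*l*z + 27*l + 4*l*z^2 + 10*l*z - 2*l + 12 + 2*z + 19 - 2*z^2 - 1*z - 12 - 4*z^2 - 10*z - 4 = -4*l^3 - 8*l^2 + l*(4*z^2 + 6*z + 11) - 6*z^2 - 9*z + 15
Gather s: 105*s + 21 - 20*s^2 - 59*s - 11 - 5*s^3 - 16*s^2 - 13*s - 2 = -5*s^3 - 36*s^2 + 33*s + 8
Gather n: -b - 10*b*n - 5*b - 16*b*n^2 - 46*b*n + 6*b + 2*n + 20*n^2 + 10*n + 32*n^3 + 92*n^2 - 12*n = -56*b*n + 32*n^3 + n^2*(112 - 16*b)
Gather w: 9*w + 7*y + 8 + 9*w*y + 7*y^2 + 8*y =w*(9*y + 9) + 7*y^2 + 15*y + 8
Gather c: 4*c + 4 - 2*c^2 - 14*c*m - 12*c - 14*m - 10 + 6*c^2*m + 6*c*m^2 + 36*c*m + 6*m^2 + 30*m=c^2*(6*m - 2) + c*(6*m^2 + 22*m - 8) + 6*m^2 + 16*m - 6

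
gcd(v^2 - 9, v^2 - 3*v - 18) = v + 3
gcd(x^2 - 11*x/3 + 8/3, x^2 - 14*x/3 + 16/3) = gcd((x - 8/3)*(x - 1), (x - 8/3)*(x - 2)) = x - 8/3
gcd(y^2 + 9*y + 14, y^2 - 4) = y + 2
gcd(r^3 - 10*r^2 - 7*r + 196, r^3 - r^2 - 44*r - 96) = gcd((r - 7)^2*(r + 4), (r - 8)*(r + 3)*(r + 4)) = r + 4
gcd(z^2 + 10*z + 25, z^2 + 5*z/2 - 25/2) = z + 5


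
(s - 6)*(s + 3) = s^2 - 3*s - 18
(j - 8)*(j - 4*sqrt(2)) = j^2 - 8*j - 4*sqrt(2)*j + 32*sqrt(2)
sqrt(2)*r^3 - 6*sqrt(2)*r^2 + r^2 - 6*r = r*(r - 6)*(sqrt(2)*r + 1)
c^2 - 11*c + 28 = (c - 7)*(c - 4)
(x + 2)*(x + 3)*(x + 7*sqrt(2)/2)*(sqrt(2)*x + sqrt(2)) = sqrt(2)*x^4 + 7*x^3 + 6*sqrt(2)*x^3 + 11*sqrt(2)*x^2 + 42*x^2 + 6*sqrt(2)*x + 77*x + 42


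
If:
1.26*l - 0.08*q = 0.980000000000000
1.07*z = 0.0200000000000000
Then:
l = 0.0634920634920635*q + 0.777777777777778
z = 0.02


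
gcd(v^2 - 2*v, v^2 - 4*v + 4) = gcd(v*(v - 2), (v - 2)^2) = v - 2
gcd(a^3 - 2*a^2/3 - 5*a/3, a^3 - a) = a^2 + a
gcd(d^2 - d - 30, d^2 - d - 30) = d^2 - d - 30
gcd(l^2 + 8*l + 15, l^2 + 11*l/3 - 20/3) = l + 5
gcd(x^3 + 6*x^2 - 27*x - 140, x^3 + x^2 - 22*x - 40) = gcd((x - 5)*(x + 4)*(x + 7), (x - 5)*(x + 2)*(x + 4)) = x^2 - x - 20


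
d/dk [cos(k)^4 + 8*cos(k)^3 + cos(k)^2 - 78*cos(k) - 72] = 2*(-2*cos(k)^3 - 12*cos(k)^2 - cos(k) + 39)*sin(k)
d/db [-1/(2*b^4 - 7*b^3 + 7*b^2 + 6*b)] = (8*b^3 - 21*b^2 + 14*b + 6)/(b^2*(2*b^3 - 7*b^2 + 7*b + 6)^2)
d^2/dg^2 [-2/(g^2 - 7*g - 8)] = 4*(-g^2 + 7*g + (2*g - 7)^2 + 8)/(-g^2 + 7*g + 8)^3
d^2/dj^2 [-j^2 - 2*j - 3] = -2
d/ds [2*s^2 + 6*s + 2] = 4*s + 6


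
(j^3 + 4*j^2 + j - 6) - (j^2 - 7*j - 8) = j^3 + 3*j^2 + 8*j + 2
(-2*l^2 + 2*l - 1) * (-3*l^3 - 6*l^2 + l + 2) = 6*l^5 + 6*l^4 - 11*l^3 + 4*l^2 + 3*l - 2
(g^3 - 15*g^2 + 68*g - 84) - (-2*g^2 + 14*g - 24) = g^3 - 13*g^2 + 54*g - 60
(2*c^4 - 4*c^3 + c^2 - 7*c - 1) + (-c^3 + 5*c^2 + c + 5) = 2*c^4 - 5*c^3 + 6*c^2 - 6*c + 4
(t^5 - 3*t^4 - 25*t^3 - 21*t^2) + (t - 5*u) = t^5 - 3*t^4 - 25*t^3 - 21*t^2 + t - 5*u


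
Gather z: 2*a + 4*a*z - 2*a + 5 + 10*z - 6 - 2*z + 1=z*(4*a + 8)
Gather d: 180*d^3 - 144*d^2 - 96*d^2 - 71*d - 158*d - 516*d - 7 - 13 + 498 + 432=180*d^3 - 240*d^2 - 745*d + 910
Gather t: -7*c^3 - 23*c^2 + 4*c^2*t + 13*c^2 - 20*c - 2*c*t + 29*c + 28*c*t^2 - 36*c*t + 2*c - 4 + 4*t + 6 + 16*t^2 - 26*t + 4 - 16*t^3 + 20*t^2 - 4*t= -7*c^3 - 10*c^2 + 11*c - 16*t^3 + t^2*(28*c + 36) + t*(4*c^2 - 38*c - 26) + 6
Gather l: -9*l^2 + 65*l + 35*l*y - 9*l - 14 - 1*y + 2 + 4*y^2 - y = -9*l^2 + l*(35*y + 56) + 4*y^2 - 2*y - 12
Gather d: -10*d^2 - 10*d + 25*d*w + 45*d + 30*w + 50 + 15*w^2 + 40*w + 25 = -10*d^2 + d*(25*w + 35) + 15*w^2 + 70*w + 75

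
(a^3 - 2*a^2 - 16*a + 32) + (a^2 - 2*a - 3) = a^3 - a^2 - 18*a + 29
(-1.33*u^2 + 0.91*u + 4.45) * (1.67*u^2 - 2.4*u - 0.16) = -2.2211*u^4 + 4.7117*u^3 + 5.4603*u^2 - 10.8256*u - 0.712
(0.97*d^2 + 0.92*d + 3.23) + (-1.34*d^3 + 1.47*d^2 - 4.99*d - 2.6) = -1.34*d^3 + 2.44*d^2 - 4.07*d + 0.63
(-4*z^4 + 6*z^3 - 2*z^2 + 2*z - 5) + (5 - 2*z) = -4*z^4 + 6*z^3 - 2*z^2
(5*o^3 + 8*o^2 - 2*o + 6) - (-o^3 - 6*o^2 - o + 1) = 6*o^3 + 14*o^2 - o + 5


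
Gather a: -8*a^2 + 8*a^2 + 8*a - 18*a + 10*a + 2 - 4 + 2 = 0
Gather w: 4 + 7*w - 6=7*w - 2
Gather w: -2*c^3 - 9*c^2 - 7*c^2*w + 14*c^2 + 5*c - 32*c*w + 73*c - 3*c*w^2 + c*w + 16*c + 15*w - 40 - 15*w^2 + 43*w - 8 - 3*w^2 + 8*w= -2*c^3 + 5*c^2 + 94*c + w^2*(-3*c - 18) + w*(-7*c^2 - 31*c + 66) - 48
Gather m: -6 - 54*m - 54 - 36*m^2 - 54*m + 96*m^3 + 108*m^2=96*m^3 + 72*m^2 - 108*m - 60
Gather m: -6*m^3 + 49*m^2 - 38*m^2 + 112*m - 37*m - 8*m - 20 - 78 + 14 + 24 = -6*m^3 + 11*m^2 + 67*m - 60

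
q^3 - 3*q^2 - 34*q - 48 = (q - 8)*(q + 2)*(q + 3)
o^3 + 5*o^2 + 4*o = o*(o + 1)*(o + 4)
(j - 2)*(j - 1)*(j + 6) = j^3 + 3*j^2 - 16*j + 12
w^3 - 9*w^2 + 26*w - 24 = (w - 4)*(w - 3)*(w - 2)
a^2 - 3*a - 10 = (a - 5)*(a + 2)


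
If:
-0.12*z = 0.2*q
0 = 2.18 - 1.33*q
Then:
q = 1.64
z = -2.73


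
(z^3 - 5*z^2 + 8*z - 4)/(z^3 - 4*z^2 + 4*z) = (z - 1)/z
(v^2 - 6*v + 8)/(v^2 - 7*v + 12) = (v - 2)/(v - 3)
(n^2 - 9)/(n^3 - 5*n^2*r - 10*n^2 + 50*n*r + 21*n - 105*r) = (-n - 3)/(-n^2 + 5*n*r + 7*n - 35*r)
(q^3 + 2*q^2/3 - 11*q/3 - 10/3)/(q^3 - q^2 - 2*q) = (q + 5/3)/q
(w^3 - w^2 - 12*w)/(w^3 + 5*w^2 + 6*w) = (w - 4)/(w + 2)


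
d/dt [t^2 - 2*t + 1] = 2*t - 2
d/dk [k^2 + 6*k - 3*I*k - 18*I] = 2*k + 6 - 3*I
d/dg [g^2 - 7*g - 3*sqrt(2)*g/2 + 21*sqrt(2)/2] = 2*g - 7 - 3*sqrt(2)/2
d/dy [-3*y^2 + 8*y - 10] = 8 - 6*y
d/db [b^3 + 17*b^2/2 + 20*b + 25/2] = 3*b^2 + 17*b + 20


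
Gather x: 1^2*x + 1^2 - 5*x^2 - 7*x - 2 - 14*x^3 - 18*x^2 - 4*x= -14*x^3 - 23*x^2 - 10*x - 1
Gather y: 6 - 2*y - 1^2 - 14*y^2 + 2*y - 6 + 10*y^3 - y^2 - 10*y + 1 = 10*y^3 - 15*y^2 - 10*y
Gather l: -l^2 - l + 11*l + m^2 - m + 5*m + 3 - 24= -l^2 + 10*l + m^2 + 4*m - 21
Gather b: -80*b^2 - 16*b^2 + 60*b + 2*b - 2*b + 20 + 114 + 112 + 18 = -96*b^2 + 60*b + 264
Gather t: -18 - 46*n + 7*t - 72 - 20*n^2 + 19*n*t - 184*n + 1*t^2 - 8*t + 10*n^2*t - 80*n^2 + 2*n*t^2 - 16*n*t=-100*n^2 - 230*n + t^2*(2*n + 1) + t*(10*n^2 + 3*n - 1) - 90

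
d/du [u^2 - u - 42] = 2*u - 1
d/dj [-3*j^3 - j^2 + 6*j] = -9*j^2 - 2*j + 6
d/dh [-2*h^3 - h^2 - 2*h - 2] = -6*h^2 - 2*h - 2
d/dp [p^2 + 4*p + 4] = 2*p + 4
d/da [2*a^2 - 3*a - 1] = 4*a - 3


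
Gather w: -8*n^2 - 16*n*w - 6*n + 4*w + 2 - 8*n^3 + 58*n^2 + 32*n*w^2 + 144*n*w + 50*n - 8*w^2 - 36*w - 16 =-8*n^3 + 50*n^2 + 44*n + w^2*(32*n - 8) + w*(128*n - 32) - 14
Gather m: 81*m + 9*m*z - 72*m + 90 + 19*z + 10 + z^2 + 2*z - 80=m*(9*z + 9) + z^2 + 21*z + 20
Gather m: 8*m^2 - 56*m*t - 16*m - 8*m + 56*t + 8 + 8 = 8*m^2 + m*(-56*t - 24) + 56*t + 16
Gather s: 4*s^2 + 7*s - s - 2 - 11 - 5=4*s^2 + 6*s - 18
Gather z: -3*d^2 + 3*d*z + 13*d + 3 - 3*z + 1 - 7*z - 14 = -3*d^2 + 13*d + z*(3*d - 10) - 10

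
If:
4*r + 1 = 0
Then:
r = -1/4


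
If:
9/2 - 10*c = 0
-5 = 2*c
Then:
No Solution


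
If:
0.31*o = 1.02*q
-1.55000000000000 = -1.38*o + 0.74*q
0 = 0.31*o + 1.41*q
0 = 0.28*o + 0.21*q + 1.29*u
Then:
No Solution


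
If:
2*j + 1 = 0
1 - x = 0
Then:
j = -1/2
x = 1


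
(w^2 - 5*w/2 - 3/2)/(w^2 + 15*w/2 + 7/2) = (w - 3)/(w + 7)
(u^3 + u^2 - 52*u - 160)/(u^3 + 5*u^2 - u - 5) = (u^2 - 4*u - 32)/(u^2 - 1)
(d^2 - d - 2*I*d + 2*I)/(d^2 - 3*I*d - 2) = (d - 1)/(d - I)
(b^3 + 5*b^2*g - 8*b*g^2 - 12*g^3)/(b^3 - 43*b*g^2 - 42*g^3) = (b - 2*g)/(b - 7*g)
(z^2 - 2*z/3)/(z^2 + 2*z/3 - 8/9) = 3*z/(3*z + 4)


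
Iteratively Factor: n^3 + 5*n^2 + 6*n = (n + 3)*(n^2 + 2*n) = (n + 2)*(n + 3)*(n)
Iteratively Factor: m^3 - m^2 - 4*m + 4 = (m - 1)*(m^2 - 4) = (m - 1)*(m + 2)*(m - 2)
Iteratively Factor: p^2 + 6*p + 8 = (p + 4)*(p + 2)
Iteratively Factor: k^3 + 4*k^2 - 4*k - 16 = (k + 4)*(k^2 - 4) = (k - 2)*(k + 4)*(k + 2)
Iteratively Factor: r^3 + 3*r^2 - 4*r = (r + 4)*(r^2 - r) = (r - 1)*(r + 4)*(r)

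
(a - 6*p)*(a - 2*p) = a^2 - 8*a*p + 12*p^2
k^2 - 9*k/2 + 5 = (k - 5/2)*(k - 2)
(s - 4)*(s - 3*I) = s^2 - 4*s - 3*I*s + 12*I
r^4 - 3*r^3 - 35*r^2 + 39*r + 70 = (r - 7)*(r - 2)*(r + 1)*(r + 5)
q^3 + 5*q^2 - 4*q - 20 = (q - 2)*(q + 2)*(q + 5)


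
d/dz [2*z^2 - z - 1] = 4*z - 1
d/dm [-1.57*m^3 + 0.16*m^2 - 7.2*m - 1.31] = -4.71*m^2 + 0.32*m - 7.2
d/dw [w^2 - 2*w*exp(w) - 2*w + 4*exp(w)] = -2*w*exp(w) + 2*w + 2*exp(w) - 2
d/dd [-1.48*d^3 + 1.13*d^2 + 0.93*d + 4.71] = -4.44*d^2 + 2.26*d + 0.93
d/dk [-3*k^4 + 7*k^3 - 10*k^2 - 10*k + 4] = -12*k^3 + 21*k^2 - 20*k - 10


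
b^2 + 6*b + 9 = (b + 3)^2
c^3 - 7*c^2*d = c^2*(c - 7*d)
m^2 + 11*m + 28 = (m + 4)*(m + 7)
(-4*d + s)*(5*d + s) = -20*d^2 + d*s + s^2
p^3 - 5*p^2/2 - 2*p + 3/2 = (p - 3)*(p - 1/2)*(p + 1)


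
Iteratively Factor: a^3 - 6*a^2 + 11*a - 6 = (a - 1)*(a^2 - 5*a + 6) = (a - 2)*(a - 1)*(a - 3)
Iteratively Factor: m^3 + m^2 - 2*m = (m)*(m^2 + m - 2) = m*(m - 1)*(m + 2)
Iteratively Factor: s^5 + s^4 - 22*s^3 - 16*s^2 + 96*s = (s + 4)*(s^4 - 3*s^3 - 10*s^2 + 24*s) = (s + 3)*(s + 4)*(s^3 - 6*s^2 + 8*s) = (s - 2)*(s + 3)*(s + 4)*(s^2 - 4*s) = s*(s - 2)*(s + 3)*(s + 4)*(s - 4)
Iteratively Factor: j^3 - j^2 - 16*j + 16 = (j - 4)*(j^2 + 3*j - 4) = (j - 4)*(j - 1)*(j + 4)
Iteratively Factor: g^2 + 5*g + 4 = (g + 4)*(g + 1)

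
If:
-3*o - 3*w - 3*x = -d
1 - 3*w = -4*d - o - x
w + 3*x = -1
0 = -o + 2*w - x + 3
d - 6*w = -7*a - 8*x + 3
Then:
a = -62/147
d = -9/7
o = 2/3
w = -8/7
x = 1/21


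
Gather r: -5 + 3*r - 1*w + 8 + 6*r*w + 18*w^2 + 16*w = r*(6*w + 3) + 18*w^2 + 15*w + 3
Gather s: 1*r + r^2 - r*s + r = r^2 - r*s + 2*r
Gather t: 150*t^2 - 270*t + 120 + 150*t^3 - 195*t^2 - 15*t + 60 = 150*t^3 - 45*t^2 - 285*t + 180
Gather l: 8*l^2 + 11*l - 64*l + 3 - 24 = 8*l^2 - 53*l - 21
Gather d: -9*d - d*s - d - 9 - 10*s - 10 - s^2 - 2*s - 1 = d*(-s - 10) - s^2 - 12*s - 20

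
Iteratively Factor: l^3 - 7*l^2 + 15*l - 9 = (l - 3)*(l^2 - 4*l + 3) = (l - 3)^2*(l - 1)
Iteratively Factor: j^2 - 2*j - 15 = (j - 5)*(j + 3)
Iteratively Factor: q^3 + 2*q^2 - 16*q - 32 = (q + 4)*(q^2 - 2*q - 8) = (q + 2)*(q + 4)*(q - 4)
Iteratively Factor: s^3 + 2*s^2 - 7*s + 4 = (s + 4)*(s^2 - 2*s + 1) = (s - 1)*(s + 4)*(s - 1)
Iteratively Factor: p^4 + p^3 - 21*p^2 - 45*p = (p + 3)*(p^3 - 2*p^2 - 15*p) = p*(p + 3)*(p^2 - 2*p - 15) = p*(p - 5)*(p + 3)*(p + 3)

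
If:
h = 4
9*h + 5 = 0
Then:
No Solution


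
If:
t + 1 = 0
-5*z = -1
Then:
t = -1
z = 1/5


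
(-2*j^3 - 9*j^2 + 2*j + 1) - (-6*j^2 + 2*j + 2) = -2*j^3 - 3*j^2 - 1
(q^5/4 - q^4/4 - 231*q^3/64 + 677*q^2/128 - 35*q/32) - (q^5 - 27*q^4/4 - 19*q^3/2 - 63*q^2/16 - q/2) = -3*q^5/4 + 13*q^4/2 + 377*q^3/64 + 1181*q^2/128 - 19*q/32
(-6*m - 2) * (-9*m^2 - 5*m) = 54*m^3 + 48*m^2 + 10*m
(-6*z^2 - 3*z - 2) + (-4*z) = -6*z^2 - 7*z - 2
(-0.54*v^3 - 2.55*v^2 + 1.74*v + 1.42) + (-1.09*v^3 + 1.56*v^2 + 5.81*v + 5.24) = -1.63*v^3 - 0.99*v^2 + 7.55*v + 6.66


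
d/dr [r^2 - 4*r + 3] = 2*r - 4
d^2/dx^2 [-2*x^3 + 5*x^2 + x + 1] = 10 - 12*x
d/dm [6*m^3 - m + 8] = 18*m^2 - 1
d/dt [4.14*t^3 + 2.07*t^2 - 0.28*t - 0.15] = 12.42*t^2 + 4.14*t - 0.28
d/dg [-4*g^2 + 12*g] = 12 - 8*g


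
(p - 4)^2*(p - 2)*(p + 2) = p^4 - 8*p^3 + 12*p^2 + 32*p - 64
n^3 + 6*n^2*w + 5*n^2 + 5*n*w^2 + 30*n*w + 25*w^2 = (n + 5)*(n + w)*(n + 5*w)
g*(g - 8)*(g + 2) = g^3 - 6*g^2 - 16*g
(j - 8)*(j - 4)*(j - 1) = j^3 - 13*j^2 + 44*j - 32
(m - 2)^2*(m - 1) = m^3 - 5*m^2 + 8*m - 4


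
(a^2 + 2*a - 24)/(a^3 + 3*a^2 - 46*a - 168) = (a - 4)/(a^2 - 3*a - 28)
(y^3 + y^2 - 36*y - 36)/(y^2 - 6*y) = y + 7 + 6/y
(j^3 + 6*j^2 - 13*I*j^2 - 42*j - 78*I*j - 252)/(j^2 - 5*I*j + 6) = (j^2 + j*(6 - 7*I) - 42*I)/(j + I)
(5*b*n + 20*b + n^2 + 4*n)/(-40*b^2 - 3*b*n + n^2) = (-n - 4)/(8*b - n)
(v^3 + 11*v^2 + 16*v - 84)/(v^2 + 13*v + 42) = v - 2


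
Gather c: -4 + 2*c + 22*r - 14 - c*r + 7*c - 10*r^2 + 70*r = c*(9 - r) - 10*r^2 + 92*r - 18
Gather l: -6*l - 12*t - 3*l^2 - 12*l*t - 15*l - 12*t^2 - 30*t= -3*l^2 + l*(-12*t - 21) - 12*t^2 - 42*t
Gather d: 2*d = 2*d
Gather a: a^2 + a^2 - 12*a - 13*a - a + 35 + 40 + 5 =2*a^2 - 26*a + 80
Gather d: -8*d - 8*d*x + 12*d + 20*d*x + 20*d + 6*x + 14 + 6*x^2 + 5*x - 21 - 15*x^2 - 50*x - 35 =d*(12*x + 24) - 9*x^2 - 39*x - 42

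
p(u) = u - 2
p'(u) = 1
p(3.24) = 1.24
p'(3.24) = 1.00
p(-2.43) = -4.43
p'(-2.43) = 1.00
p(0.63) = -1.37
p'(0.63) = 1.00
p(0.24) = -1.76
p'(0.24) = 1.00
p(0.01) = -1.99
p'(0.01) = 1.00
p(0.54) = -1.46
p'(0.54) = 1.00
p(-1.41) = -3.41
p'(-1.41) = 1.00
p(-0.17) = -2.17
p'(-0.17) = 1.00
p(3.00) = 1.00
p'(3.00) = 1.00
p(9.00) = 7.00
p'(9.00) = 1.00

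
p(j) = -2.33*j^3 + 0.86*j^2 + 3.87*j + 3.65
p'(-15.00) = -1594.68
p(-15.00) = 8002.85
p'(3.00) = -53.88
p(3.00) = -39.91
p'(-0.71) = -0.87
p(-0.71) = 2.17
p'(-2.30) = -37.06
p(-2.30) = 27.65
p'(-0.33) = 2.54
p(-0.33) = 2.55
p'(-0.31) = 2.67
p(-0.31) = 2.60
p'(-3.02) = -65.08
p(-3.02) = 63.98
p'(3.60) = -80.53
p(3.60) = -79.98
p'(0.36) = 3.58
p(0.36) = 5.05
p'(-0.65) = -0.20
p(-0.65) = 2.14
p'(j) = -6.99*j^2 + 1.72*j + 3.87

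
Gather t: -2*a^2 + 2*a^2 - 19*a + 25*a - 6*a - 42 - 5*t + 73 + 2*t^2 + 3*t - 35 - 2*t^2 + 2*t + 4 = 0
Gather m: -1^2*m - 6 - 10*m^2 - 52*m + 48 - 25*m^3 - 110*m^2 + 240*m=-25*m^3 - 120*m^2 + 187*m + 42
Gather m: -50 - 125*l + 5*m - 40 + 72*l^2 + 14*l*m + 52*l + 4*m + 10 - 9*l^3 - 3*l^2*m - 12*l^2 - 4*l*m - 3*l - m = -9*l^3 + 60*l^2 - 76*l + m*(-3*l^2 + 10*l + 8) - 80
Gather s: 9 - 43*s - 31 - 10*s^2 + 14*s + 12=-10*s^2 - 29*s - 10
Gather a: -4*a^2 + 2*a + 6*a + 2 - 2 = -4*a^2 + 8*a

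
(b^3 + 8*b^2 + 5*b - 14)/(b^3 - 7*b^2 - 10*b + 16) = (b + 7)/(b - 8)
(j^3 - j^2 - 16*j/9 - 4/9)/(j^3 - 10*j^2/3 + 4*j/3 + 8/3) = (j + 1/3)/(j - 2)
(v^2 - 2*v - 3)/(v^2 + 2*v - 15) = (v + 1)/(v + 5)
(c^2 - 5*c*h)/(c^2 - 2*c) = (c - 5*h)/(c - 2)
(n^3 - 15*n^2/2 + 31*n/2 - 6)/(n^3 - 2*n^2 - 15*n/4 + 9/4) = 2*(n - 4)/(2*n + 3)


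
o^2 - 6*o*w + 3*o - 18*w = (o + 3)*(o - 6*w)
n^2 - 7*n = n*(n - 7)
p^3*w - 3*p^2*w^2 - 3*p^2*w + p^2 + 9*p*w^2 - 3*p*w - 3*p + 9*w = (p - 3)*(p - 3*w)*(p*w + 1)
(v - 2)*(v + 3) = v^2 + v - 6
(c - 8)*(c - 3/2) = c^2 - 19*c/2 + 12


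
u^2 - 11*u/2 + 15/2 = (u - 3)*(u - 5/2)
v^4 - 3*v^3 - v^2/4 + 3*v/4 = v*(v - 3)*(v - 1/2)*(v + 1/2)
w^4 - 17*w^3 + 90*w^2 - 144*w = w*(w - 8)*(w - 6)*(w - 3)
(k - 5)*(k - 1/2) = k^2 - 11*k/2 + 5/2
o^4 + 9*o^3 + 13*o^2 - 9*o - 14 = (o - 1)*(o + 1)*(o + 2)*(o + 7)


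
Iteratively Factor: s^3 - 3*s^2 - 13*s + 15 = (s - 5)*(s^2 + 2*s - 3) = (s - 5)*(s + 3)*(s - 1)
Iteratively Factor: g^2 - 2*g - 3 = (g + 1)*(g - 3)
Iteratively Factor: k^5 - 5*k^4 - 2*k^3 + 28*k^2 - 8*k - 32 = (k - 2)*(k^4 - 3*k^3 - 8*k^2 + 12*k + 16) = (k - 2)*(k + 1)*(k^3 - 4*k^2 - 4*k + 16) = (k - 2)*(k + 1)*(k + 2)*(k^2 - 6*k + 8) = (k - 4)*(k - 2)*(k + 1)*(k + 2)*(k - 2)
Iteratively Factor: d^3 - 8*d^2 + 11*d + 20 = (d - 4)*(d^2 - 4*d - 5) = (d - 4)*(d + 1)*(d - 5)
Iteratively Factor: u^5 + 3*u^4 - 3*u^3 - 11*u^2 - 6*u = (u - 2)*(u^4 + 5*u^3 + 7*u^2 + 3*u) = (u - 2)*(u + 1)*(u^3 + 4*u^2 + 3*u) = (u - 2)*(u + 1)^2*(u^2 + 3*u) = u*(u - 2)*(u + 1)^2*(u + 3)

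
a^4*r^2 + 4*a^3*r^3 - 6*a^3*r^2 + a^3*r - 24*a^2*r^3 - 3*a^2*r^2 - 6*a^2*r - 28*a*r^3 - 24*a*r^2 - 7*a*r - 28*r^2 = (a - 7)*(a + 4*r)*(a*r + 1)*(a*r + r)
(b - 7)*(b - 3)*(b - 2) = b^3 - 12*b^2 + 41*b - 42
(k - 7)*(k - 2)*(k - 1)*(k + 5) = k^4 - 5*k^3 - 27*k^2 + 101*k - 70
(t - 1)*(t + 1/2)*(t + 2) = t^3 + 3*t^2/2 - 3*t/2 - 1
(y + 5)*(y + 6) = y^2 + 11*y + 30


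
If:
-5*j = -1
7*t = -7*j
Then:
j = 1/5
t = -1/5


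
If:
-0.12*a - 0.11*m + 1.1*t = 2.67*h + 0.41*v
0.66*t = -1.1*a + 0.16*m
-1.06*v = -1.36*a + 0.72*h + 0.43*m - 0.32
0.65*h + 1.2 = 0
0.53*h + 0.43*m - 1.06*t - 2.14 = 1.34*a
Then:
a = 3.09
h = -1.85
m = 10.41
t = -2.62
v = 1.29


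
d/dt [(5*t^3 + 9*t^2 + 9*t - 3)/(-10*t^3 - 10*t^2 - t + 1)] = 2*(20*t^4 + 85*t^3 + 3*t^2 - 21*t + 3)/(100*t^6 + 200*t^5 + 120*t^4 - 19*t^2 - 2*t + 1)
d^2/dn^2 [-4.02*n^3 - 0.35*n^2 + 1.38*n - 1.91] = -24.12*n - 0.7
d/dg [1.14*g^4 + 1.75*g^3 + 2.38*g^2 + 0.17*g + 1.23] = 4.56*g^3 + 5.25*g^2 + 4.76*g + 0.17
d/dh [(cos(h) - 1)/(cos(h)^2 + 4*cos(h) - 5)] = sin(h)/(cos(h) + 5)^2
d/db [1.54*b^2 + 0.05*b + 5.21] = 3.08*b + 0.05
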